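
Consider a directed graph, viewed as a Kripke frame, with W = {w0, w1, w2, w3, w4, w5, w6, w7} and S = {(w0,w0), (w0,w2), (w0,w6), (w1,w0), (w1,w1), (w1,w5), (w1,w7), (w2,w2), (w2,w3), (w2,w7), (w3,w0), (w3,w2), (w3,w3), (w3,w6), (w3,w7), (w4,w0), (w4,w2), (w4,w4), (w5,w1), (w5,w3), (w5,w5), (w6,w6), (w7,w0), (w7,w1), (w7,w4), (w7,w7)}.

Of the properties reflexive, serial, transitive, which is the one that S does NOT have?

Reflexive: yes — every world is S-related to itself.
Serial: yes — every world has a successor (e.g. w0 S w0).
Transitive: no — w0 S w2 and w2 S w3, but not w0 S w3.
Only transitive fails.

transitive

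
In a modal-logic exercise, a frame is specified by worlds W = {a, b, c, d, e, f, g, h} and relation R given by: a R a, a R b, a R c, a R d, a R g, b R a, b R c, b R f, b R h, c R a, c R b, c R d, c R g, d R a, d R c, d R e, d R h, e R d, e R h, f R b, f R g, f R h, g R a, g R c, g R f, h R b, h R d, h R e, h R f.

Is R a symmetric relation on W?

Yes

Symmetric: yes — every pair in R has its reverse in R.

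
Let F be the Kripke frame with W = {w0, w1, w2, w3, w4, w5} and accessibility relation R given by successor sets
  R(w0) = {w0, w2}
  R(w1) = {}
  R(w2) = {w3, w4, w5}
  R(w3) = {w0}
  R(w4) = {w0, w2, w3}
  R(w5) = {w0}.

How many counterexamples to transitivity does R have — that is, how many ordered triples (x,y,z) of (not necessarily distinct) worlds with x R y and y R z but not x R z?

Enumerating: (w0,w2,w3), (w0,w2,w4), (w0,w2,w5), (w2,w3,w0), (w2,w4,w0), (w2,w4,w2), (w2,w5,w0), (w3,w0,w2), (w4,w2,w4), (w4,w2,w5), (w5,w0,w2).

11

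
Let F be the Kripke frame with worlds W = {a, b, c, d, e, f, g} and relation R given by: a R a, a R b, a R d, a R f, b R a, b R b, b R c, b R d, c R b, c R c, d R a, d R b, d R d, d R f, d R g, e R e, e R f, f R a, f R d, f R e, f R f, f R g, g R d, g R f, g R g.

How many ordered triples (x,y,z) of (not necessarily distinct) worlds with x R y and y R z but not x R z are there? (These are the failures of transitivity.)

Enumerating: (a,b,c), (a,d,g), (a,f,e), (a,f,g), (b,a,f), (b,d,f), (b,d,g), (c,b,a), (c,b,d), (d,b,c), (d,f,e), (e,f,a), … and 8 more.
Total: 20.

20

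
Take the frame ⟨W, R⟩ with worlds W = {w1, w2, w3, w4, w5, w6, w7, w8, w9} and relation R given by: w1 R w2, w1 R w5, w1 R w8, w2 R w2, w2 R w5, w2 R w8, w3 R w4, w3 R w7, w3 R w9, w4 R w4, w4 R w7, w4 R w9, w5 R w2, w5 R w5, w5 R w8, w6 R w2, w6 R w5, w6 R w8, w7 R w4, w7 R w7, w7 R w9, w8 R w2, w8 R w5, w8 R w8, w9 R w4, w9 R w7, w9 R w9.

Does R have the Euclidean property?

Yes

Euclidean: yes — any two successors of a common world are R-related.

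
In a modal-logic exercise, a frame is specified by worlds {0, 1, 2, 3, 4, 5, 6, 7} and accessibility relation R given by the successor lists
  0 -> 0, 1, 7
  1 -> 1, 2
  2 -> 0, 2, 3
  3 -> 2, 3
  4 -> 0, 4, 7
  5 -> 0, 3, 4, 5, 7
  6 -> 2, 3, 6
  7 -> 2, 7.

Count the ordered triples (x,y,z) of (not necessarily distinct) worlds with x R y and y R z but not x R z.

Enumerating: (0,1,2), (0,7,2), (1,2,0), (1,2,3), (2,0,1), (2,0,7), (3,2,0), (4,0,1), (4,7,2), (5,0,1), (5,3,2), (5,7,2), (6,2,0), (7,2,0), (7,2,3).

15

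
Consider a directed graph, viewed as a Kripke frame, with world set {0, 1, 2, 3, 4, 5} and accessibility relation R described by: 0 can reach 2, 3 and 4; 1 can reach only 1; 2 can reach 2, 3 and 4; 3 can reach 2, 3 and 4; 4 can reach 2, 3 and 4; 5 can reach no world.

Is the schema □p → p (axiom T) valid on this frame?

No

By correspondence theory, T is valid on a frame iff R is reflexive.
Reflexive: no — 0 is not related to itself.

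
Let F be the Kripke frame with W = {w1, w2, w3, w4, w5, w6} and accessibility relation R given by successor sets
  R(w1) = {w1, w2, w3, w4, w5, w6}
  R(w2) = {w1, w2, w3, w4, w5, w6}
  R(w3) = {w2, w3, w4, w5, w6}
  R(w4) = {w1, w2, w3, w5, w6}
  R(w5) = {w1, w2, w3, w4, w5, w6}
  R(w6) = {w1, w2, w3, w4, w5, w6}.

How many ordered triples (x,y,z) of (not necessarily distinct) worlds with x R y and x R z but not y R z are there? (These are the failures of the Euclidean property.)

Enumerating: (w1,w3,w1), (w1,w4,w4), (w2,w3,w1), (w2,w4,w4), (w3,w4,w4), (w4,w3,w1), (w5,w3,w1), (w5,w4,w4), (w6,w3,w1), (w6,w4,w4).

10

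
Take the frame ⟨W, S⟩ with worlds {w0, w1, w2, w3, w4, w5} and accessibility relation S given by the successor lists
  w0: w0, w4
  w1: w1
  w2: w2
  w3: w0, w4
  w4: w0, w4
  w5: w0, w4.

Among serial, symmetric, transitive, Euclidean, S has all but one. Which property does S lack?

symmetric

Serial: yes — every world has a successor (e.g. w0 S w0).
Symmetric: no — w3 S w0 but not w0 S w3.
Transitive: yes — every two-step S-path is closed by a direct edge.
Euclidean: yes — any two successors of a common world are S-related.
Only symmetric fails.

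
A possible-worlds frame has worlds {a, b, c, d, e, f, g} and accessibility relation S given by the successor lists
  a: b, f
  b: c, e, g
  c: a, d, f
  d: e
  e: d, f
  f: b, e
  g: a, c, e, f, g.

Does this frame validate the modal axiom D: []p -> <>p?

Yes

Axiom D corresponds to the accessibility relation being serial.
Serial: yes — every world has a successor (e.g. a S b).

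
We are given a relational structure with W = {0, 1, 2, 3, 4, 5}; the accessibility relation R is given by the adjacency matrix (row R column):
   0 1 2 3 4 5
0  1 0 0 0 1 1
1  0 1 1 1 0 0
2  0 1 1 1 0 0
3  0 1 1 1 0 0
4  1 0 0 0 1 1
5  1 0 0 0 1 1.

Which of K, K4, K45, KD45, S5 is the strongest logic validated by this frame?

S5

Transitive (axiom 4): yes — every two-step R-path is closed by a direct edge.
Euclidean (axiom 5): yes — any two successors of a common world are R-related.
Serial (axiom D): yes — every world has a successor (e.g. 0 R 0).
Reflexive (axiom T): yes — every world is R-related to itself.
So F validates K, K4, K45, KD45, S5. The strongest is S5.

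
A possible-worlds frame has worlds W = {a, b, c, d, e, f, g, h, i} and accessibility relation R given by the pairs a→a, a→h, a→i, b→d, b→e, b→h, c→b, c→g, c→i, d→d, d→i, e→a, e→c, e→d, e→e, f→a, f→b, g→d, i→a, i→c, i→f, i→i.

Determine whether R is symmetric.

No

Symmetric: no — a R h but not h R a.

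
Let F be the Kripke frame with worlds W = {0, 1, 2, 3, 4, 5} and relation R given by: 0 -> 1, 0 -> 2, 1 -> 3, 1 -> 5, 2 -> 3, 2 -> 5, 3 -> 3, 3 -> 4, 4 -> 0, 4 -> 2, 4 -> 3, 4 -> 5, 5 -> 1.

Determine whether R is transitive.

Transitive: no — 0 R 1 and 1 R 3, but not 0 R 3.

No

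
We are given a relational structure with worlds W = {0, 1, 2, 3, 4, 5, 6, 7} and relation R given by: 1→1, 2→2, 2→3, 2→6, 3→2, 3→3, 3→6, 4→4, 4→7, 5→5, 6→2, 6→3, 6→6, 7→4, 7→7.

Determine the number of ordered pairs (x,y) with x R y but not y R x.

R is symmetric; there are no such tuples.

0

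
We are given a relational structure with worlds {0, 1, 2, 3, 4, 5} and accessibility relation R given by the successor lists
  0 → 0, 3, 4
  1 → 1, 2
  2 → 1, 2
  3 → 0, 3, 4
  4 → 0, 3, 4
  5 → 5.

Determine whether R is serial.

Yes

Serial: yes — every world has a successor (e.g. 0 R 0).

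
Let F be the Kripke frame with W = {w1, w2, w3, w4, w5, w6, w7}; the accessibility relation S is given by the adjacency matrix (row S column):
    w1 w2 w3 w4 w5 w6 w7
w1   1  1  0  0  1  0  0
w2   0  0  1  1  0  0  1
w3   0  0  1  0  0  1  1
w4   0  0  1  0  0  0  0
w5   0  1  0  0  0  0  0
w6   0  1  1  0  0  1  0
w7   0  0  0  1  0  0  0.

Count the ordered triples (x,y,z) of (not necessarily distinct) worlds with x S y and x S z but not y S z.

Enumerating: (w1,w2,w1), (w1,w2,w2), (w1,w2,w5), (w1,w5,w1), (w1,w5,w5), (w2,w3,w4), (w2,w4,w4), (w2,w4,w7), (w2,w7,w3), (w2,w7,w7), (w3,w6,w7), (w3,w7,w3), … and 7 more.
Total: 19.

19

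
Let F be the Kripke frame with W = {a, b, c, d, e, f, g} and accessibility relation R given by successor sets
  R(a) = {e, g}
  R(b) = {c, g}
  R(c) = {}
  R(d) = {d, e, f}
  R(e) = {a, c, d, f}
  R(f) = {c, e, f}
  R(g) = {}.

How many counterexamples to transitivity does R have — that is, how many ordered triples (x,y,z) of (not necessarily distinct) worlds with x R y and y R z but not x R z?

Enumerating: (a,e,a), (a,e,c), (a,e,d), (a,e,f), (d,e,a), (d,e,c), (d,f,c), (e,a,e), (e,a,g), (e,d,e), (e,f,e), (f,e,a), (f,e,d).

13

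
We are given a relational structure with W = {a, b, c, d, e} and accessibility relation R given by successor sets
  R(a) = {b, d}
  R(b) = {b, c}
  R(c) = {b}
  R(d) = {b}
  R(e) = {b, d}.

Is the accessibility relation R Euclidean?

No

Euclidean: no — a R b and a R d, but not b R d.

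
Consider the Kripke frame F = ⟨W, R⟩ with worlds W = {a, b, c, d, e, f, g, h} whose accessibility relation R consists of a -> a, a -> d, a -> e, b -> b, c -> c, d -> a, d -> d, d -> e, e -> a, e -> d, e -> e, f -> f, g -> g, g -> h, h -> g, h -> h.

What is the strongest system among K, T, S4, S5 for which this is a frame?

Reflexive (axiom T): yes — every world is R-related to itself.
Transitive (axiom 4): yes — every two-step R-path is closed by a direct edge.
Euclidean (axiom 5): yes — any two successors of a common world are R-related.
So F validates K, T, S4, S5. The strongest is S5.

S5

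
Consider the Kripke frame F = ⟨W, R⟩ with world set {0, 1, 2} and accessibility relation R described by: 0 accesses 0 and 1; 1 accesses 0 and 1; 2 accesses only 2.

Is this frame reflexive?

Reflexive: yes — every world is R-related to itself.

Yes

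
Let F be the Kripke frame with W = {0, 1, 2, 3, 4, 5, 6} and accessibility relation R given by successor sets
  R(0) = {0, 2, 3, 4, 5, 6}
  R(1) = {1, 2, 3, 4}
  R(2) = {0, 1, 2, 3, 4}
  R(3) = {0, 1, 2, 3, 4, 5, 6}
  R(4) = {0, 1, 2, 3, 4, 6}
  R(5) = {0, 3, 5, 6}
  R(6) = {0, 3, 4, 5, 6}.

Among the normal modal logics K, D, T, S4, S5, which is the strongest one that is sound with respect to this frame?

T

Serial (axiom D): yes — every world has a successor (e.g. 0 R 0).
Reflexive (axiom T): yes — every world is R-related to itself.
Transitive (axiom 4): no — 0 R 2 and 2 R 1, but not 0 R 1.
Euclidean (axiom 5): no — 0 R 2 and 0 R 5, but not 2 R 5.
So F validates K, D, T; S4 would additionally require R to be transitive. The strongest is T.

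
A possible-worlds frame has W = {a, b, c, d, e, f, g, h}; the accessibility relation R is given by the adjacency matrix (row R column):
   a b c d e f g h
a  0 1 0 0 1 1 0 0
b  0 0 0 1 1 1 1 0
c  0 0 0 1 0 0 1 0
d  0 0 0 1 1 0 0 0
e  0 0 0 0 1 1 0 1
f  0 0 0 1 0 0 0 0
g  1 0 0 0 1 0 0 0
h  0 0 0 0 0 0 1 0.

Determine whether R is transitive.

Transitive: no — a R b and b R d, but not a R d.

No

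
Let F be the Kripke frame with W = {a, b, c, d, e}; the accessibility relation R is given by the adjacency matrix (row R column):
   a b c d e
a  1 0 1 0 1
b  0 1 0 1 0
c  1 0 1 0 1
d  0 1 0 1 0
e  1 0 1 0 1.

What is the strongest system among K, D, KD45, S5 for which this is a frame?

S5

Serial (axiom D): yes — every world has a successor (e.g. a R a).
Euclidean (axiom 5): yes — any two successors of a common world are R-related.
Transitive (axiom 4): yes — every two-step R-path is closed by a direct edge.
Reflexive (axiom T): yes — every world is R-related to itself.
So F validates K, D, KD45, S5. The strongest is S5.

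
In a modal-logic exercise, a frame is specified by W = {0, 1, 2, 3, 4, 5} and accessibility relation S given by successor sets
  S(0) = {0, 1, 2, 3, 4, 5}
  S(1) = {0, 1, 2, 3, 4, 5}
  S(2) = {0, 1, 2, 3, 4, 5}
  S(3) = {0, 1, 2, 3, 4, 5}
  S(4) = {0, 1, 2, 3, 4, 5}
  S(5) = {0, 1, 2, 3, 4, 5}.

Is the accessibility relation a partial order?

Reflexive: yes — every world is S-related to itself.
Transitive: yes — every two-step S-path is closed by a direct edge.
Antisymmetric: no — 0 S 1 and 1 S 0 with 0 ≠ 1.
So S is not a partial order.

No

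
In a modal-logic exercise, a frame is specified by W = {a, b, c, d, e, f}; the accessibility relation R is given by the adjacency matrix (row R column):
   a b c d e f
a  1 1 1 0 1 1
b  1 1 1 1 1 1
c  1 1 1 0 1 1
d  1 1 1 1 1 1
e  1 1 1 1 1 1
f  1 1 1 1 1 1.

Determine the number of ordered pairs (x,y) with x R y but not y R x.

Enumerating: (d,a), (d,c).

2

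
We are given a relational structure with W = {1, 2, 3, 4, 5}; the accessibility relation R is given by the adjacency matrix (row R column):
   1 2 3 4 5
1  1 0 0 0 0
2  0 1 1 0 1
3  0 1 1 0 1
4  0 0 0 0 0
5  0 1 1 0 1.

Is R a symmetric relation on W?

Yes

Symmetric: yes — every pair in R has its reverse in R.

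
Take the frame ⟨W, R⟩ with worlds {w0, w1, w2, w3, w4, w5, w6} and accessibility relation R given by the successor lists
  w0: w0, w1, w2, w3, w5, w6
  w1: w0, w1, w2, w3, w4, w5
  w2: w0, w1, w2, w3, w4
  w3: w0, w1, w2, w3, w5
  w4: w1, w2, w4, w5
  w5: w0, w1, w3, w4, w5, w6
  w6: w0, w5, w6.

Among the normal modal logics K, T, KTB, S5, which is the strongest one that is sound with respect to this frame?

KTB

Reflexive (axiom T): yes — every world is R-related to itself.
Symmetric (axiom B): yes — every pair in R has its reverse in R.
Euclidean (axiom 5): no — w0 R w1 and w0 R w6, but not w1 R w6.
So F validates K, T, KTB; S5 would additionally require R to be Euclidean. The strongest is KTB.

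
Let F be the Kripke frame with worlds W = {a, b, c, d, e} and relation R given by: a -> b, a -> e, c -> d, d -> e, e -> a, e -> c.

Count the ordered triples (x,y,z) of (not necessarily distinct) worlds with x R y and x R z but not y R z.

10

Enumerating: (a,b,b), (a,b,e), (a,e,b), (a,e,e), (c,d,d), (d,e,e), (e,a,a), (e,a,c), (e,c,a), (e,c,c).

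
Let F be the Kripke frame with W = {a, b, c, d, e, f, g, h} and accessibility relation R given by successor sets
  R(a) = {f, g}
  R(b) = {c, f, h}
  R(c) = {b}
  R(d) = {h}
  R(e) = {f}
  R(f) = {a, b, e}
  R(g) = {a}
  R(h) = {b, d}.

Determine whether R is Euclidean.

Euclidean: no — a R f and a R g, but not f R g.

No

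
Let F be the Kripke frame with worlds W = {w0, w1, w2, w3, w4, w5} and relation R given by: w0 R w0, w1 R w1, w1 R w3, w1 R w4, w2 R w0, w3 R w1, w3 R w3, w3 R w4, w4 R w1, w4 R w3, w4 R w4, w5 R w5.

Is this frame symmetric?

No

Symmetric: no — w2 R w0 but not w0 R w2.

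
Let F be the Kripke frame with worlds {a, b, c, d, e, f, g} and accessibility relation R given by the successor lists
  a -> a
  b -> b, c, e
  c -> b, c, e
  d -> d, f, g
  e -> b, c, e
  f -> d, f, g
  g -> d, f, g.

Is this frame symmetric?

Yes

Symmetric: yes — every pair in R has its reverse in R.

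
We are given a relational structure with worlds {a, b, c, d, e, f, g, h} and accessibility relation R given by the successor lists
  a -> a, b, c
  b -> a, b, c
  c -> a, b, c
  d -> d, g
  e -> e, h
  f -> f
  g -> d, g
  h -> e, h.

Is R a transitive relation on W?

Transitive: yes — every two-step R-path is closed by a direct edge.

Yes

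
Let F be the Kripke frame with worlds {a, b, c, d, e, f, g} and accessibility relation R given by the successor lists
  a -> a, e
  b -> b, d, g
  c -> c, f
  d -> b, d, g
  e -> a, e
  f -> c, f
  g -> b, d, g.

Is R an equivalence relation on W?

Yes

Reflexive: yes — every world is R-related to itself.
Symmetric: yes — every pair in R has its reverse in R.
Transitive: yes — every two-step R-path is closed by a direct edge.
So R is an equivalence relation.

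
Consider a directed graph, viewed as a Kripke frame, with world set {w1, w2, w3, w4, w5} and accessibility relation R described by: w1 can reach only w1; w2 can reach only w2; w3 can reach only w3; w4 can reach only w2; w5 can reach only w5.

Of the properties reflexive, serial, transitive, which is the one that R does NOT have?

reflexive

Reflexive: no — w4 is not related to itself.
Serial: yes — every world has a successor (e.g. w1 R w1).
Transitive: yes — every two-step R-path is closed by a direct edge.
Only reflexive fails.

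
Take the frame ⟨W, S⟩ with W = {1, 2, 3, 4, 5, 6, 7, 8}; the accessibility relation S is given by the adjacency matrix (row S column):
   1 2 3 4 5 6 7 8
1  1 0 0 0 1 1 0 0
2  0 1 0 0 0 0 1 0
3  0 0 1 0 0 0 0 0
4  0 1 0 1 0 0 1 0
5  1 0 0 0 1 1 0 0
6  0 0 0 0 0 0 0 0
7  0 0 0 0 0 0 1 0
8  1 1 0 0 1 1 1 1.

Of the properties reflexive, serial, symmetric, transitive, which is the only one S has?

transitive

Reflexive: no — 6 is not related to itself.
Serial: no — 6 has no S-successor.
Symmetric: no — 1 S 6 but not 6 S 1.
Transitive: yes — every two-step S-path is closed by a direct edge.
Only transitive holds.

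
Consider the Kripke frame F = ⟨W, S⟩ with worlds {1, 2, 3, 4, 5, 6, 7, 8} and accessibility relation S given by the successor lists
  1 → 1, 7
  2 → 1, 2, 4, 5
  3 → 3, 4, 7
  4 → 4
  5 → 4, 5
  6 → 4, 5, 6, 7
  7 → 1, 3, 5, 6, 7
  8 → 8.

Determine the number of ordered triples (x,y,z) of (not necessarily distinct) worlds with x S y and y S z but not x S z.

12

Enumerating: (1,7,3), (1,7,5), (1,7,6), (2,1,7), (3,7,1), (3,7,5), (3,7,6), (6,7,1), (6,7,3), (7,3,4), (7,5,4), (7,6,4).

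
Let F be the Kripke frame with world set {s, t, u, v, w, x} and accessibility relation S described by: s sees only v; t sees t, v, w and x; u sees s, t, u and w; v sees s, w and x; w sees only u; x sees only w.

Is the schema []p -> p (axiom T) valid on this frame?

No

The schema T characterises exactly the reflexive frames.
Reflexive: no — s is not related to itself.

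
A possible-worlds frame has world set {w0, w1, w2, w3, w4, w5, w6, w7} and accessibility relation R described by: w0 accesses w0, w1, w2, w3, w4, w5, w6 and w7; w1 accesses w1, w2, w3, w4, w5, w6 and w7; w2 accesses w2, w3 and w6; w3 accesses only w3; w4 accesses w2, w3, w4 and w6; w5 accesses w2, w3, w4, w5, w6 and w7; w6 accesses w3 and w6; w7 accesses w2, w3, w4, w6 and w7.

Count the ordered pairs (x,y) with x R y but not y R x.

Enumerating: (w0,w1), (w0,w2), (w0,w3), (w0,w4), (w0,w5), (w0,w6), (w0,w7), (w1,w2), (w1,w3), (w1,w4), (w1,w5), (w1,w6), … and 16 more.
Total: 28.

28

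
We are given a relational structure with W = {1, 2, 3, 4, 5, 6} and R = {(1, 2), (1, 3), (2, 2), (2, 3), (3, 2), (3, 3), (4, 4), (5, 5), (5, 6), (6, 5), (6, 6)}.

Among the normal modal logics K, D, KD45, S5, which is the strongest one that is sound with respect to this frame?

KD45

Serial (axiom D): yes — every world has a successor (e.g. 1 R 2).
Euclidean (axiom 5): yes — any two successors of a common world are R-related.
Transitive (axiom 4): yes — every two-step R-path is closed by a direct edge.
Reflexive (axiom T): no — 1 is not related to itself.
So F validates K, D, KD45; S5 would additionally require R to be reflexive. The strongest is KD45.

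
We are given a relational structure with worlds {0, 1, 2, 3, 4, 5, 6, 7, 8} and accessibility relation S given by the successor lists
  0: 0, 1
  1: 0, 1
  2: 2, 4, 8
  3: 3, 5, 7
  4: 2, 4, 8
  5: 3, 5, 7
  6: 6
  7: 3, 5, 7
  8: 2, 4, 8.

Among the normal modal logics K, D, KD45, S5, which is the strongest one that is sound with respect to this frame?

S5

Serial (axiom D): yes — every world has a successor (e.g. 0 S 0).
Euclidean (axiom 5): yes — any two successors of a common world are S-related.
Transitive (axiom 4): yes — every two-step S-path is closed by a direct edge.
Reflexive (axiom T): yes — every world is S-related to itself.
So F validates K, D, KD45, S5. The strongest is S5.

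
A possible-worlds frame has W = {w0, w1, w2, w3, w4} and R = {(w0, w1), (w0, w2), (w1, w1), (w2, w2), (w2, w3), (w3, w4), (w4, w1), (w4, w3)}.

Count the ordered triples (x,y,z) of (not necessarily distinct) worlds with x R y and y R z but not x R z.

5

Enumerating: (w0,w2,w3), (w2,w3,w4), (w3,w4,w1), (w3,w4,w3), (w4,w3,w4).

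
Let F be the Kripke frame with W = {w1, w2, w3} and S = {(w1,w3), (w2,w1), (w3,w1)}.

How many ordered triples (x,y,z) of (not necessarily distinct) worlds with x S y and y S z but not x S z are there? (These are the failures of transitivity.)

Enumerating: (w1,w3,w1), (w2,w1,w3), (w3,w1,w3).

3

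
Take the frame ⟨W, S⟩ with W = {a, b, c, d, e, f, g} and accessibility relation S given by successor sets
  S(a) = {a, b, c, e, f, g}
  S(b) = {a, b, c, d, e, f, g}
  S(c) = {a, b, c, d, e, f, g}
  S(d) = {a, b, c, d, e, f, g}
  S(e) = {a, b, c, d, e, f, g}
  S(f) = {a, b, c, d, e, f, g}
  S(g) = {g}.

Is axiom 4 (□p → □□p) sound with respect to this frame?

No

Axiom 4 corresponds to the accessibility relation being transitive.
Transitive: no — a S b and b S d, but not a S d.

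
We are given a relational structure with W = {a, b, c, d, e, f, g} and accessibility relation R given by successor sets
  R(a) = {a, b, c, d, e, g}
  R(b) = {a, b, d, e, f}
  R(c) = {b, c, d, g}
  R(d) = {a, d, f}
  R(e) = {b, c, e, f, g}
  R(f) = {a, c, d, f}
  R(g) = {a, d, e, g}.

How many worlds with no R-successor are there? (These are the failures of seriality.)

0

R is serial; there are no such worlds.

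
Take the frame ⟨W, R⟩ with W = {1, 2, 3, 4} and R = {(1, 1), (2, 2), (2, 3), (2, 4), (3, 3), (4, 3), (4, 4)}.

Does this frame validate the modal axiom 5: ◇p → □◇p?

No

By correspondence theory, 5 is valid on a frame iff R is Euclidean.
Euclidean: no — 2 R 3 and 2 R 4, but not 3 R 4.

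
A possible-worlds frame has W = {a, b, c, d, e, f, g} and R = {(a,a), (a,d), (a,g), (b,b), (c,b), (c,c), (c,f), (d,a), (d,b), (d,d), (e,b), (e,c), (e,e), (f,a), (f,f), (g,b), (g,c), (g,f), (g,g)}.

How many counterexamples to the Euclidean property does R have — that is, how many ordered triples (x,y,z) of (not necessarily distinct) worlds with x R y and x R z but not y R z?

21

Enumerating: (a,d,g), (a,g,a), (a,g,d), (c,b,c), (c,b,f), (c,f,b), (c,f,c), (d,a,b), (d,b,a), (d,b,d), (e,b,c), (e,b,e), … and 9 more.
Total: 21.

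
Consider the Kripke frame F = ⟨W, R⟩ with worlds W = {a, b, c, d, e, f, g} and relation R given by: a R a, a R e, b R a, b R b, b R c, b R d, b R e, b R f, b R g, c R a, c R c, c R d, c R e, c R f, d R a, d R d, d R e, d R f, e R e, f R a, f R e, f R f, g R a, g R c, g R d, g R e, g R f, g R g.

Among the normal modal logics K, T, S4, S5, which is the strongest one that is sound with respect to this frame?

S4

Reflexive (axiom T): yes — every world is R-related to itself.
Transitive (axiom 4): yes — every two-step R-path is closed by a direct edge.
Euclidean (axiom 5): no — b R a and b R c, but not a R c.
So F validates K, T, S4; S5 would additionally require R to be Euclidean. The strongest is S4.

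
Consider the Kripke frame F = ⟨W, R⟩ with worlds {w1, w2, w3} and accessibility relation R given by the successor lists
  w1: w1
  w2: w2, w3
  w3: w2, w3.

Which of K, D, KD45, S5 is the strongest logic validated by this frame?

Serial (axiom D): yes — every world has a successor (e.g. w1 R w1).
Euclidean (axiom 5): yes — any two successors of a common world are R-related.
Transitive (axiom 4): yes — every two-step R-path is closed by a direct edge.
Reflexive (axiom T): yes — every world is R-related to itself.
So F validates K, D, KD45, S5. The strongest is S5.

S5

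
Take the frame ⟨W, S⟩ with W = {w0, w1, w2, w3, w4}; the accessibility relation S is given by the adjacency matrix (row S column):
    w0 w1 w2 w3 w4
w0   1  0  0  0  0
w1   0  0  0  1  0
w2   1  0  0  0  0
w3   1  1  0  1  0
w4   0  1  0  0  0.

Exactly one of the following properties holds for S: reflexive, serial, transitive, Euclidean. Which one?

Reflexive: no — w1 is not related to itself.
Serial: yes — every world has a successor (e.g. w0 S w0).
Transitive: no — w1 S w3 and w3 S w0, but not w1 S w0.
Euclidean: no — w3 S w0 and w3 S w1, but not w0 S w1.
Only serial holds.

serial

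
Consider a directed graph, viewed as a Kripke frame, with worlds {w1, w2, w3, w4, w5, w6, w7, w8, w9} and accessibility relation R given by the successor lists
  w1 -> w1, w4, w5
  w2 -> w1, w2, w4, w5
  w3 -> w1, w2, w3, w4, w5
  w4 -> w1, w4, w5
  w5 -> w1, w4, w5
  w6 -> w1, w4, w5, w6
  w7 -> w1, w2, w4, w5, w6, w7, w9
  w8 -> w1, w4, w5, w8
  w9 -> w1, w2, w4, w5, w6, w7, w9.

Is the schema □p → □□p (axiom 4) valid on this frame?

Yes

The schema 4 characterises exactly the transitive frames.
Transitive: yes — every two-step R-path is closed by a direct edge.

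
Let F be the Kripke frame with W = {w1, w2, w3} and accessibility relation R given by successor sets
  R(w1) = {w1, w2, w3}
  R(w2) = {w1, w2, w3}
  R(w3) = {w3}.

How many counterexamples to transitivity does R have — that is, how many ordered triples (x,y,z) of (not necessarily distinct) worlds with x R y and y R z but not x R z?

0

R is transitive; there are no such tuples.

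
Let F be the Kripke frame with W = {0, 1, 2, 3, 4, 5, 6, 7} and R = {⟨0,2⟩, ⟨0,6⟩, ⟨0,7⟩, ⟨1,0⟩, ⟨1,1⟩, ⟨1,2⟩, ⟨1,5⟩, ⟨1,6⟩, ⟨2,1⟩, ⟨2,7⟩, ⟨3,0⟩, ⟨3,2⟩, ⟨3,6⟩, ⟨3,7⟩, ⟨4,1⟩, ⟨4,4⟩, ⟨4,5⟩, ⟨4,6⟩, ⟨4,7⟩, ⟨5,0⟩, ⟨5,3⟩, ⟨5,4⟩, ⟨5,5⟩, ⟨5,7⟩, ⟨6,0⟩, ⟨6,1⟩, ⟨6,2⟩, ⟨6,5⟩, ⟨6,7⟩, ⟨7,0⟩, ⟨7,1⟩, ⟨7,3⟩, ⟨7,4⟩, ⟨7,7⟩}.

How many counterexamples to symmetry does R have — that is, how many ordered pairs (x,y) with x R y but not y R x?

Enumerating: (0,2), (1,0), (1,5), (2,7), (3,0), (3,2), (3,6), (4,1), (4,6), (5,0), (5,3), (5,7), (6,2), (6,5), (6,7), (7,1).

16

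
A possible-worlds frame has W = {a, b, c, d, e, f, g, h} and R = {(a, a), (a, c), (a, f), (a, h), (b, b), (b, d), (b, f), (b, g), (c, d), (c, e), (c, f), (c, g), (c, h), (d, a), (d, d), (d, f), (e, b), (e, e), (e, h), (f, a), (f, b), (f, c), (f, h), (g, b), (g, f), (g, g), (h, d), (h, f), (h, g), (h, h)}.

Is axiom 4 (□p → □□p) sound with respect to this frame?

Axiom 4 corresponds to the accessibility relation being transitive.
Transitive: no — a R c and c R d, but not a R d.

No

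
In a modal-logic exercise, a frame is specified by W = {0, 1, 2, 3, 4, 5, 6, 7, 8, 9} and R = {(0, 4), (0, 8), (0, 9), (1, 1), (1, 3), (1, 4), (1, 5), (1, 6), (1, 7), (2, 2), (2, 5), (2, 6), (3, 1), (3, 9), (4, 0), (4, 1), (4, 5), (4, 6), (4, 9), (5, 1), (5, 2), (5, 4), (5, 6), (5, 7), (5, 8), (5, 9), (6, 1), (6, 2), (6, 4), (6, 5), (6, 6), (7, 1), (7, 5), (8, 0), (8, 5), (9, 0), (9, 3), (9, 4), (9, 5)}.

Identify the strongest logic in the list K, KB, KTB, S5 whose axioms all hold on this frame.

Symmetric (axiom B): yes — every pair in R has its reverse in R.
Reflexive (axiom T): no — 0 is not related to itself.
Euclidean (axiom 5): no — 0 R 4 and 0 R 8, but not 4 R 8.
So F validates K, KB; KTB would additionally require R to be reflexive. The strongest is KB.

KB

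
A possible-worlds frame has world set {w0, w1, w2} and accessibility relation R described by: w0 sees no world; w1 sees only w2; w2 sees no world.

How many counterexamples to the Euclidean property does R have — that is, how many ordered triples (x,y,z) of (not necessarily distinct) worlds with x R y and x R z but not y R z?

Enumerating: (w1,w2,w2).

1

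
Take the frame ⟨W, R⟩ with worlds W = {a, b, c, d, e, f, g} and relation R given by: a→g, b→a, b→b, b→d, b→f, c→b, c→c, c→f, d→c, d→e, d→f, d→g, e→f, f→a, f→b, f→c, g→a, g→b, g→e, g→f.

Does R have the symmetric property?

No

Symmetric: no — b R a but not a R b.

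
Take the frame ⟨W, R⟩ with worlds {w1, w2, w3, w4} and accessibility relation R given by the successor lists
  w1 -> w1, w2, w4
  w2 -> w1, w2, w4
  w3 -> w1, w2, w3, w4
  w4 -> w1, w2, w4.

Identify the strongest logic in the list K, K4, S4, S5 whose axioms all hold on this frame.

S4

Transitive (axiom 4): yes — every two-step R-path is closed by a direct edge.
Reflexive (axiom T): yes — every world is R-related to itself.
Euclidean (axiom 5): no — w3 R w1 and w3 R w3, but not w1 R w3.
So F validates K, K4, S4; S5 would additionally require R to be Euclidean. The strongest is S4.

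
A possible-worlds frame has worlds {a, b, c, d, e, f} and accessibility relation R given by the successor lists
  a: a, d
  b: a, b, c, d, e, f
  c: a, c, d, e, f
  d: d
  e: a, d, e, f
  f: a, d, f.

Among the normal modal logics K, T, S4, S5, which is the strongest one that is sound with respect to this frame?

Reflexive (axiom T): yes — every world is R-related to itself.
Transitive (axiom 4): yes — every two-step R-path is closed by a direct edge.
Euclidean (axiom 5): no — b R a and b R c, but not a R c.
So F validates K, T, S4; S5 would additionally require R to be Euclidean. The strongest is S4.

S4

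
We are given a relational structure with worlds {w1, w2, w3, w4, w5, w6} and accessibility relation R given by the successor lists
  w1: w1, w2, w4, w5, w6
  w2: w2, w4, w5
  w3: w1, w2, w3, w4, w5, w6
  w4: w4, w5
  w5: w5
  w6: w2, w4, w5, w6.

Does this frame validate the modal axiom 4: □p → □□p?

Yes

The schema 4 characterises exactly the transitive frames.
Transitive: yes — every two-step R-path is closed by a direct edge.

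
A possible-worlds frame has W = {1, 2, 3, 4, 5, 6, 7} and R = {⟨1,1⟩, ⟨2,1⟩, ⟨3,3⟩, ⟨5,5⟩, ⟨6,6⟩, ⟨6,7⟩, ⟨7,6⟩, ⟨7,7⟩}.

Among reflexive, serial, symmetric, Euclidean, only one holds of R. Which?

Euclidean

Reflexive: no — 2 is not related to itself.
Serial: no — 4 has no R-successor.
Symmetric: no — 2 R 1 but not 1 R 2.
Euclidean: yes — any two successors of a common world are R-related.
Only Euclidean holds.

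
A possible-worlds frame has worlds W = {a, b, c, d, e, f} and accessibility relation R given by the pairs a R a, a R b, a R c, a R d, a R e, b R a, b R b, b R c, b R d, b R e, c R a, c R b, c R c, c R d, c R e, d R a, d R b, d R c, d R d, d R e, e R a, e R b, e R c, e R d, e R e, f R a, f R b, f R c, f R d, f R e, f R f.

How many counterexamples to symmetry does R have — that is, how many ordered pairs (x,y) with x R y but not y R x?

Enumerating: (f,a), (f,b), (f,c), (f,d), (f,e).

5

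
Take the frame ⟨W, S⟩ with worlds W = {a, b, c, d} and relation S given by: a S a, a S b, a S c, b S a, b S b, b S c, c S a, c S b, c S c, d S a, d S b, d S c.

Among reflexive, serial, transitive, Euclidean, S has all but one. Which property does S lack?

Reflexive: no — d is not related to itself.
Serial: yes — every world has a successor (e.g. a S a).
Transitive: yes — every two-step S-path is closed by a direct edge.
Euclidean: yes — any two successors of a common world are S-related.
Only reflexive fails.

reflexive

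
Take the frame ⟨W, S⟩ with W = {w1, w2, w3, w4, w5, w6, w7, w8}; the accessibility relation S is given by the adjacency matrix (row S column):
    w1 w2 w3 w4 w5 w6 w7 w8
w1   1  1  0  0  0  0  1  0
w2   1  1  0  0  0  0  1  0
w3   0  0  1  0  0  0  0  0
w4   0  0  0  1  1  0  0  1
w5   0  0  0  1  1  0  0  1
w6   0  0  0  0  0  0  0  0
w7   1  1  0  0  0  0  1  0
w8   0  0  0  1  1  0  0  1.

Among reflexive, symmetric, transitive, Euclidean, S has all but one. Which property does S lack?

Reflexive: no — w6 is not related to itself.
Symmetric: yes — every pair in S has its reverse in S.
Transitive: yes — every two-step S-path is closed by a direct edge.
Euclidean: yes — any two successors of a common world are S-related.
Only reflexive fails.

reflexive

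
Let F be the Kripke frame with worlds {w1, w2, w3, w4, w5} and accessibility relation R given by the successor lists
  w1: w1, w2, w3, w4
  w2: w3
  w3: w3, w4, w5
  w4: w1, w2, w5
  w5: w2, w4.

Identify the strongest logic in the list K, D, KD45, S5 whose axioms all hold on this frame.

Serial (axiom D): yes — every world has a successor (e.g. w1 R w1).
Euclidean (axiom 5): no — w1 R w2 and w1 R w4, but not w2 R w4.
Transitive (axiom 4): no — w1 R w3 and w3 R w5, but not w1 R w5.
Reflexive (axiom T): no — w2 is not related to itself.
So F validates K, D; KD45 would additionally require R to be Euclidean and transitive. The strongest is D.

D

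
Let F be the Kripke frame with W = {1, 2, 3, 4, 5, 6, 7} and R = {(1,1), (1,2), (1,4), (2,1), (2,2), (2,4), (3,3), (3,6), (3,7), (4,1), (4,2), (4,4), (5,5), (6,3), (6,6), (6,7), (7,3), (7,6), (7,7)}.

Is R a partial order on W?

No

Reflexive: yes — every world is R-related to itself.
Transitive: yes — every two-step R-path is closed by a direct edge.
Antisymmetric: no — 1 R 2 and 2 R 1 with 1 ≠ 2.
So R is not a partial order.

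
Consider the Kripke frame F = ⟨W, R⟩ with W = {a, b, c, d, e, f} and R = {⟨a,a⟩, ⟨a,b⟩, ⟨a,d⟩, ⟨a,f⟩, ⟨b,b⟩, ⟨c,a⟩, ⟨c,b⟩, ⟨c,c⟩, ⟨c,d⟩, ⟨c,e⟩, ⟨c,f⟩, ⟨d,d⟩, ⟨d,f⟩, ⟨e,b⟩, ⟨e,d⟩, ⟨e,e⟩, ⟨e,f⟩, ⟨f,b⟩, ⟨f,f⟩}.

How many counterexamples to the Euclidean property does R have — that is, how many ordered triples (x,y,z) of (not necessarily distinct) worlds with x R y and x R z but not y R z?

Enumerating: (a,b,a), (a,b,d), (a,b,f), (a,d,a), (a,d,b), (a,f,a), (a,f,d), (c,a,c), (c,a,e), (c,b,a), (c,b,c), (c,b,d), … and 21 more.
Total: 33.

33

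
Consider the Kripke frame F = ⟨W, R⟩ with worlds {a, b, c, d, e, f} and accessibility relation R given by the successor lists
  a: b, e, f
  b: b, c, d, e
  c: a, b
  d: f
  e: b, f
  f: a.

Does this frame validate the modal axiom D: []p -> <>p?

Yes

Axiom D corresponds to the accessibility relation being serial.
Serial: yes — every world has a successor (e.g. a R b).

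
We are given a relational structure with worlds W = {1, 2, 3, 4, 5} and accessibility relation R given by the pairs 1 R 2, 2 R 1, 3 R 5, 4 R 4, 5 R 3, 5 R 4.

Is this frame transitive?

Transitive: no — 3 R 5 and 5 R 4, but not 3 R 4.

No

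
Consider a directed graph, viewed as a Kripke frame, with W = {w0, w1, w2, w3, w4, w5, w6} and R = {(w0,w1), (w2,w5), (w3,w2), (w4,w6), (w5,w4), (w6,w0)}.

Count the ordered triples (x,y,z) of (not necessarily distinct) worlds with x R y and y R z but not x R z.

5

Enumerating: (w2,w5,w4), (w3,w2,w5), (w4,w6,w0), (w5,w4,w6), (w6,w0,w1).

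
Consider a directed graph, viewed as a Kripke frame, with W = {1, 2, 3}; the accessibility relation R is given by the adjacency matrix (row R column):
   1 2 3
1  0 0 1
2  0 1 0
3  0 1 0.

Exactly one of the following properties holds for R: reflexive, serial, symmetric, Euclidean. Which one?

Reflexive: no — 1 is not related to itself.
Serial: yes — every world has a successor (e.g. 1 R 3).
Symmetric: no — 1 R 3 but not 3 R 1.
Euclidean: no — 1 R 3 and 1 R 3, but not 3 R 3.
Only serial holds.

serial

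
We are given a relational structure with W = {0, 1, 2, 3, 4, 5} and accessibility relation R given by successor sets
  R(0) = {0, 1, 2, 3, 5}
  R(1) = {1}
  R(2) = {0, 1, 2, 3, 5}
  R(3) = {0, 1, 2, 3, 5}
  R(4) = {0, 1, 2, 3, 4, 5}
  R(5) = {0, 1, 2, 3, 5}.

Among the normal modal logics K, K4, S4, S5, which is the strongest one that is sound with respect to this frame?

Transitive (axiom 4): yes — every two-step R-path is closed by a direct edge.
Reflexive (axiom T): yes — every world is R-related to itself.
Euclidean (axiom 5): no — 0 R 1 and 0 R 2, but not 1 R 2.
So F validates K, K4, S4; S5 would additionally require R to be Euclidean. The strongest is S4.

S4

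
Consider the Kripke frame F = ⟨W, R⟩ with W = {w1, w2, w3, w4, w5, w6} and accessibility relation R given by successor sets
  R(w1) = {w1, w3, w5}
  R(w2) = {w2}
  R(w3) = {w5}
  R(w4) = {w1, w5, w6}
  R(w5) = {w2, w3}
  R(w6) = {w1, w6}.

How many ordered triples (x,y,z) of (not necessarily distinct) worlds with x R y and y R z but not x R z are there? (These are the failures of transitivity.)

9

Enumerating: (w1,w5,w2), (w3,w5,w2), (w3,w5,w3), (w4,w1,w3), (w4,w5,w2), (w4,w5,w3), (w5,w3,w5), (w6,w1,w3), (w6,w1,w5).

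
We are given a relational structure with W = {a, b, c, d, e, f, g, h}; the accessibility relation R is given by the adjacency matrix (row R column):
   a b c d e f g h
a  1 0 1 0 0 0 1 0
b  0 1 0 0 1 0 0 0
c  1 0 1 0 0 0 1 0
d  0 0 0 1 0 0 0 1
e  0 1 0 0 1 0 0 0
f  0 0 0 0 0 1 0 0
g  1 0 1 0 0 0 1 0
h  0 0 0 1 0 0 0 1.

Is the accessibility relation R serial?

Serial: yes — every world has a successor (e.g. a R a).

Yes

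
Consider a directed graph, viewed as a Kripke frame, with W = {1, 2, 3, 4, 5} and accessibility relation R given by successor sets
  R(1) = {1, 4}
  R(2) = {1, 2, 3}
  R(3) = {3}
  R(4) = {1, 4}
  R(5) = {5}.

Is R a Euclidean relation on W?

No

Euclidean: no — 2 R 1 and 2 R 3, but not 1 R 3.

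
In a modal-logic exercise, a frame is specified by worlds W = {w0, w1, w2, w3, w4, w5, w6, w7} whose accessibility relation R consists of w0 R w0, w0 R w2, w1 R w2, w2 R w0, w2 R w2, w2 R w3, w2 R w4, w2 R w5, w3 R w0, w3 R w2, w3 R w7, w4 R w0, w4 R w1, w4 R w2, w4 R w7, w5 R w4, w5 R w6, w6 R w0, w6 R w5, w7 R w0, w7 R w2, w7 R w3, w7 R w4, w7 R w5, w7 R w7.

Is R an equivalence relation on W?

Reflexive: no — w1 is not related to itself.
Symmetric: no — w1 R w2 but not w2 R w1.
Transitive: no — w0 R w2 and w2 R w3, but not w0 R w3.
So R is not an equivalence relation.

No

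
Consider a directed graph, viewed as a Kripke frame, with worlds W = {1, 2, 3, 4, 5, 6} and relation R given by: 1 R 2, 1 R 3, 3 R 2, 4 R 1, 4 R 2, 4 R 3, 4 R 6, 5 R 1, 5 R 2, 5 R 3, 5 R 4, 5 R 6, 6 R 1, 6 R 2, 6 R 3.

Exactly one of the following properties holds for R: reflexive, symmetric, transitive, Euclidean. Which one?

transitive

Reflexive: no — 1 is not related to itself.
Symmetric: no — 1 R 2 but not 2 R 1.
Transitive: yes — every two-step R-path is closed by a direct edge.
Euclidean: no — 1 R 2 and 1 R 3, but not 2 R 3.
Only transitive holds.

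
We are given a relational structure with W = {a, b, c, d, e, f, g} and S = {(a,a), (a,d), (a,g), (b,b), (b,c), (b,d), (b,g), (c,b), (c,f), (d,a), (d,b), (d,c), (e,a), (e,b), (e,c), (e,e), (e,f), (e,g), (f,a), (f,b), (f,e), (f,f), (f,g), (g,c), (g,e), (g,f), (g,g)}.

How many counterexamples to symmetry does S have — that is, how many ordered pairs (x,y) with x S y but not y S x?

10

Enumerating: (a,g), (b,g), (c,f), (d,c), (e,a), (e,b), (e,c), (f,a), (f,b), (g,c).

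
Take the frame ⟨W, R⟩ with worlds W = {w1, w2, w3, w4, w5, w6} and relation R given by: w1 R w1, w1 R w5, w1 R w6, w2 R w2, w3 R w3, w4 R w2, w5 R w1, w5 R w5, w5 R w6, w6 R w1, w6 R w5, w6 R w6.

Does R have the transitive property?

Yes

Transitive: yes — every two-step R-path is closed by a direct edge.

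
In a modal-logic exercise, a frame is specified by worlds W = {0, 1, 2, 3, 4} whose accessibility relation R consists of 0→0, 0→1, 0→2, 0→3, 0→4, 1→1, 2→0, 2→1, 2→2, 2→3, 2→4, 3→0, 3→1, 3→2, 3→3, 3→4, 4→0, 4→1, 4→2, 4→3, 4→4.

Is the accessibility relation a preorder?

Yes

Reflexive: yes — every world is R-related to itself.
Transitive: yes — every two-step R-path is closed by a direct edge.
So R is a preorder.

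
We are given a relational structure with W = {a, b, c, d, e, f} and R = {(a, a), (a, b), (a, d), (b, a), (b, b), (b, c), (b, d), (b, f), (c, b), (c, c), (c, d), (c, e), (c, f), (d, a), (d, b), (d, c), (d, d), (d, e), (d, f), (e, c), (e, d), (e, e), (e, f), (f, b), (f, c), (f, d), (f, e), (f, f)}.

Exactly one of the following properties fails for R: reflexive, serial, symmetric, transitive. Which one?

transitive

Reflexive: yes — every world is R-related to itself.
Serial: yes — every world has a successor (e.g. a R a).
Symmetric: yes — every pair in R has its reverse in R.
Transitive: no — a R b and b R c, but not a R c.
Only transitive fails.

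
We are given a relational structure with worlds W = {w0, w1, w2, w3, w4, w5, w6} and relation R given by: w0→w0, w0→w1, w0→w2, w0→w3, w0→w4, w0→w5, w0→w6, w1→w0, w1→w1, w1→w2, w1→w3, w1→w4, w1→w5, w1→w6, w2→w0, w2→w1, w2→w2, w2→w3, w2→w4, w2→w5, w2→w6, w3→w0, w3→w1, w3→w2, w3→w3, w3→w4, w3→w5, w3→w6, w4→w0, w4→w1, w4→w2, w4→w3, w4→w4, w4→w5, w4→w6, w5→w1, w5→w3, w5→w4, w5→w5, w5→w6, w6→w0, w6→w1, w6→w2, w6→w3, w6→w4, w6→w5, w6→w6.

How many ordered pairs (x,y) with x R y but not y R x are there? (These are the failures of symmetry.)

Enumerating: (w0,w5), (w2,w5).

2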